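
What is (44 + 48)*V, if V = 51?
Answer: 4692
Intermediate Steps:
(44 + 48)*V = (44 + 48)*51 = 92*51 = 4692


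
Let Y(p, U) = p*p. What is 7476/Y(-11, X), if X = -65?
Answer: 7476/121 ≈ 61.785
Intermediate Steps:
Y(p, U) = p²
7476/Y(-11, X) = 7476/((-11)²) = 7476/121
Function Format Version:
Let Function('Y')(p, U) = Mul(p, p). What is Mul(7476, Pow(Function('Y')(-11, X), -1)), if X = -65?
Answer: Rational(7476, 121) ≈ 61.785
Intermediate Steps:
Function('Y')(p, U) = Pow(p, 2)
Mul(7476, Pow(Function('Y')(-11, X), -1)) = Mul(7476, Pow(Pow(-11, 2), -1)) = Mul(7476, Pow(121, -1)) = Mul(7476, Rational(1, 121)) = Rational(7476, 121)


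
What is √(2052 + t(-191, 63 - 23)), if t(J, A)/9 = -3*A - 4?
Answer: 6*√26 ≈ 30.594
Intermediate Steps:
t(J, A) = -36 - 27*A (t(J, A) = 9*(-3*A - 4) = 9*(-4 - 3*A) = -36 - 27*A)
√(2052 + t(-191, 63 - 23)) = √(2052 + (-36 - 27*(63 - 23))) = √(2052 + (-36 - 27*40)) = √(2052 + (-36 - 1080)) = √(2052 - 1116) = √936 = 6*√26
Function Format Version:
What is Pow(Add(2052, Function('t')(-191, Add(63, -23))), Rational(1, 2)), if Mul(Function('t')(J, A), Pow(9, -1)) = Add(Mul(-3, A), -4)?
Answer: Mul(6, Pow(26, Rational(1, 2))) ≈ 30.594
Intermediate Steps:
Function('t')(J, A) = Add(-36, Mul(-27, A)) (Function('t')(J, A) = Mul(9, Add(Mul(-3, A), -4)) = Mul(9, Add(-4, Mul(-3, A))) = Add(-36, Mul(-27, A)))
Pow(Add(2052, Function('t')(-191, Add(63, -23))), Rational(1, 2)) = Pow(Add(2052, Add(-36, Mul(-27, Add(63, -23)))), Rational(1, 2)) = Pow(Add(2052, Add(-36, Mul(-27, 40))), Rational(1, 2)) = Pow(Add(2052, Add(-36, -1080)), Rational(1, 2)) = Pow(Add(2052, -1116), Rational(1, 2)) = Pow(936, Rational(1, 2)) = Mul(6, Pow(26, Rational(1, 2)))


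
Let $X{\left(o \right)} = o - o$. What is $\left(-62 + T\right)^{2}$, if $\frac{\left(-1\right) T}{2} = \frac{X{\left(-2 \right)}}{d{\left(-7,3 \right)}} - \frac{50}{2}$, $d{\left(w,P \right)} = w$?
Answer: $144$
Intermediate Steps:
$X{\left(o \right)} = 0$
$T = 50$ ($T = - 2 \left(\frac{0}{-7} - \frac{50}{2}\right) = - 2 \left(0 \left(- \frac{1}{7}\right) - 25\right) = - 2 \left(0 - 25\right) = \left(-2\right) \left(-25\right) = 50$)
$\left(-62 + T\right)^{2} = \left(-62 + 50\right)^{2} = \left(-12\right)^{2} = 144$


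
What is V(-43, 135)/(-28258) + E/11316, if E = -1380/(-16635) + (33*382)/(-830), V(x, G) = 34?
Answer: -186758973683/73584104124540 ≈ -0.0025380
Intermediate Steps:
E = -6951847/460235 (E = -1380*(-1/16635) + 12606*(-1/830) = 92/1109 - 6303/415 = -6951847/460235 ≈ -15.105)
V(-43, 135)/(-28258) + E/11316 = 34/(-28258) - 6951847/460235/11316 = 34*(-1/28258) - 6951847/460235*1/11316 = -17/14129 - 6951847/5208019260 = -186758973683/73584104124540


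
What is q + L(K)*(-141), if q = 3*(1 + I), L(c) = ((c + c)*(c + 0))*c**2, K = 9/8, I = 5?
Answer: -888237/2048 ≈ -433.71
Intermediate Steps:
K = 9/8 (K = 9*(1/8) = 9/8 ≈ 1.1250)
L(c) = 2*c**4 (L(c) = ((2*c)*c)*c**2 = (2*c**2)*c**2 = 2*c**4)
q = 18 (q = 3*(1 + 5) = 3*6 = 18)
q + L(K)*(-141) = 18 + (2*(9/8)**4)*(-141) = 18 + (2*(6561/4096))*(-141) = 18 + (6561/2048)*(-141) = 18 - 925101/2048 = -888237/2048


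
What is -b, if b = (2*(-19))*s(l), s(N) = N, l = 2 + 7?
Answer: 342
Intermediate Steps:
l = 9
b = -342 (b = (2*(-19))*9 = -38*9 = -342)
-b = -1*(-342) = 342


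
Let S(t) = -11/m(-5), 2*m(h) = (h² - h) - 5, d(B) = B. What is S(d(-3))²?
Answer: 484/625 ≈ 0.77440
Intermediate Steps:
m(h) = -5/2 + h²/2 - h/2 (m(h) = ((h² - h) - 5)/2 = (-5 + h² - h)/2 = -5/2 + h²/2 - h/2)
S(t) = -22/25 (S(t) = -11/(-5/2 + (½)*(-5)² - ½*(-5)) = -11/(-5/2 + (½)*25 + 5/2) = -11/(-5/2 + 25/2 + 5/2) = -11/25/2 = -11*2/25 = -22/25)
S(d(-3))² = (-22/25)² = 484/625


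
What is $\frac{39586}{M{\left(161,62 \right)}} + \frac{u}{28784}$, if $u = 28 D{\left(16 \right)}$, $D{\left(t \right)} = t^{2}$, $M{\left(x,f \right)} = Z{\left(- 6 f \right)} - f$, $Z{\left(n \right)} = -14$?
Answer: $- \frac{5084369}{9766} \approx -520.62$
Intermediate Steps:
$M{\left(x,f \right)} = -14 - f$
$u = 7168$ ($u = 28 \cdot 16^{2} = 28 \cdot 256 = 7168$)
$\frac{39586}{M{\left(161,62 \right)}} + \frac{u}{28784} = \frac{39586}{-14 - 62} + \frac{7168}{28784} = \frac{39586}{-14 - 62} + 7168 \cdot \frac{1}{28784} = \frac{39586}{-76} + \frac{64}{257} = 39586 \left(- \frac{1}{76}\right) + \frac{64}{257} = - \frac{19793}{38} + \frac{64}{257} = - \frac{5084369}{9766}$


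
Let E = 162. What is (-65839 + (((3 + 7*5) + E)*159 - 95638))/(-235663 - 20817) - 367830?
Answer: -94340908723/256480 ≈ -3.6783e+5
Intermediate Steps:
(-65839 + (((3 + 7*5) + E)*159 - 95638))/(-235663 - 20817) - 367830 = (-65839 + (((3 + 7*5) + 162)*159 - 95638))/(-235663 - 20817) - 367830 = (-65839 + (((3 + 35) + 162)*159 - 95638))/(-256480) - 367830 = (-65839 + ((38 + 162)*159 - 95638))*(-1/256480) - 367830 = (-65839 + (200*159 - 95638))*(-1/256480) - 367830 = (-65839 + (31800 - 95638))*(-1/256480) - 367830 = (-65839 - 63838)*(-1/256480) - 367830 = -129677*(-1/256480) - 367830 = 129677/256480 - 367830 = -94340908723/256480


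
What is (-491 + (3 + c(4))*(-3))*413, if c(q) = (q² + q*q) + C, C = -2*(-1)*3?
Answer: -253582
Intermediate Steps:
C = 6 (C = 2*3 = 6)
c(q) = 6 + 2*q² (c(q) = (q² + q*q) + 6 = (q² + q²) + 6 = 2*q² + 6 = 6 + 2*q²)
(-491 + (3 + c(4))*(-3))*413 = (-491 + (3 + (6 + 2*4²))*(-3))*413 = (-491 + (3 + (6 + 2*16))*(-3))*413 = (-491 + (3 + (6 + 32))*(-3))*413 = (-491 + (3 + 38)*(-3))*413 = (-491 + 41*(-3))*413 = (-491 - 123)*413 = -614*413 = -253582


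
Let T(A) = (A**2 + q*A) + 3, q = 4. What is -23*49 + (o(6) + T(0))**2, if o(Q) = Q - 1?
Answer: -1063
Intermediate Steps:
o(Q) = -1 + Q
T(A) = 3 + A**2 + 4*A (T(A) = (A**2 + 4*A) + 3 = 3 + A**2 + 4*A)
-23*49 + (o(6) + T(0))**2 = -23*49 + ((-1 + 6) + (3 + 0**2 + 4*0))**2 = -1127 + (5 + (3 + 0 + 0))**2 = -1127 + (5 + 3)**2 = -1127 + 8**2 = -1127 + 64 = -1063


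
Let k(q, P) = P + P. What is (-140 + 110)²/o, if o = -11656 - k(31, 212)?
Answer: -45/604 ≈ -0.074503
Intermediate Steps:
k(q, P) = 2*P
o = -12080 (o = -11656 - 2*212 = -11656 - 1*424 = -11656 - 424 = -12080)
(-140 + 110)²/o = (-140 + 110)²/(-12080) = (-30)²*(-1/12080) = 900*(-1/12080) = -45/604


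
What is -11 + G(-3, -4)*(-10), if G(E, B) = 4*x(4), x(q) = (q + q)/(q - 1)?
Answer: -353/3 ≈ -117.67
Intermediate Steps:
x(q) = 2*q/(-1 + q) (x(q) = (2*q)/(-1 + q) = 2*q/(-1 + q))
G(E, B) = 32/3 (G(E, B) = 4*(2*4/(-1 + 4)) = 4*(2*4/3) = 4*(2*4*(⅓)) = 4*(8/3) = 32/3)
-11 + G(-3, -4)*(-10) = -11 + (32/3)*(-10) = -11 - 320/3 = -353/3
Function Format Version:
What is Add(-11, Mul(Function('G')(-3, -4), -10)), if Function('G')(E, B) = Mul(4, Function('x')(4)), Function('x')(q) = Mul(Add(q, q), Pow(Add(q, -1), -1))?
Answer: Rational(-353, 3) ≈ -117.67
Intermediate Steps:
Function('x')(q) = Mul(2, q, Pow(Add(-1, q), -1)) (Function('x')(q) = Mul(Mul(2, q), Pow(Add(-1, q), -1)) = Mul(2, q, Pow(Add(-1, q), -1)))
Function('G')(E, B) = Rational(32, 3) (Function('G')(E, B) = Mul(4, Mul(2, 4, Pow(Add(-1, 4), -1))) = Mul(4, Mul(2, 4, Pow(3, -1))) = Mul(4, Mul(2, 4, Rational(1, 3))) = Mul(4, Rational(8, 3)) = Rational(32, 3))
Add(-11, Mul(Function('G')(-3, -4), -10)) = Add(-11, Mul(Rational(32, 3), -10)) = Add(-11, Rational(-320, 3)) = Rational(-353, 3)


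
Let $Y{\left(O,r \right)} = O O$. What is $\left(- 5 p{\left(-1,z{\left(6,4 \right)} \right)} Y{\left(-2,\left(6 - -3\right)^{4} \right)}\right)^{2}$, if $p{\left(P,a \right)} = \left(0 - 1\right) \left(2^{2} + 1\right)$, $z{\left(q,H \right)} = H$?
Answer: $10000$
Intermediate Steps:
$Y{\left(O,r \right)} = O^{2}$
$p{\left(P,a \right)} = -5$ ($p{\left(P,a \right)} = - (4 + 1) = \left(-1\right) 5 = -5$)
$\left(- 5 p{\left(-1,z{\left(6,4 \right)} \right)} Y{\left(-2,\left(6 - -3\right)^{4} \right)}\right)^{2} = \left(\left(-5\right) \left(-5\right) \left(-2\right)^{2}\right)^{2} = \left(25 \cdot 4\right)^{2} = 100^{2} = 10000$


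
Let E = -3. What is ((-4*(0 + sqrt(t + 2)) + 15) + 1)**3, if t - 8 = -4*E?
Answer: 20992 - 4480*sqrt(22) ≈ -21.063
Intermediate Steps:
t = 20 (t = 8 - 4*(-3) = 8 + 12 = 20)
((-4*(0 + sqrt(t + 2)) + 15) + 1)**3 = ((-4*(0 + sqrt(20 + 2)) + 15) + 1)**3 = ((-4*(0 + sqrt(22)) + 15) + 1)**3 = ((-4*sqrt(22) + 15) + 1)**3 = ((15 - 4*sqrt(22)) + 1)**3 = (16 - 4*sqrt(22))**3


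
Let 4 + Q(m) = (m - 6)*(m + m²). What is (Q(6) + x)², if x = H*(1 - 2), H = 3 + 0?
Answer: 49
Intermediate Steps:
Q(m) = -4 + (-6 + m)*(m + m²) (Q(m) = -4 + (m - 6)*(m + m²) = -4 + (-6 + m)*(m + m²))
H = 3
x = -3 (x = 3*(1 - 2) = 3*(-1) = -3)
(Q(6) + x)² = ((-4 + 6³ - 6*6 - 5*6²) - 3)² = ((-4 + 216 - 36 - 5*36) - 3)² = ((-4 + 216 - 36 - 180) - 3)² = (-4 - 3)² = (-7)² = 49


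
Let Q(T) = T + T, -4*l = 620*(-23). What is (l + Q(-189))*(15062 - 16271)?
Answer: -3853083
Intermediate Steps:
l = 3565 (l = -155*(-23) = -1/4*(-14260) = 3565)
Q(T) = 2*T
(l + Q(-189))*(15062 - 16271) = (3565 + 2*(-189))*(15062 - 16271) = (3565 - 378)*(-1209) = 3187*(-1209) = -3853083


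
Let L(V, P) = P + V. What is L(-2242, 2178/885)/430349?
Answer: -660664/126952955 ≈ -0.0052040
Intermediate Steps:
L(-2242, 2178/885)/430349 = (2178/885 - 2242)/430349 = (2178*(1/885) - 2242)*(1/430349) = (726/295 - 2242)*(1/430349) = -660664/295*1/430349 = -660664/126952955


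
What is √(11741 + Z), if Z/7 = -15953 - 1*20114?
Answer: 2*I*√60182 ≈ 490.64*I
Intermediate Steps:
Z = -252469 (Z = 7*(-15953 - 1*20114) = 7*(-15953 - 20114) = 7*(-36067) = -252469)
√(11741 + Z) = √(11741 - 252469) = √(-240728) = 2*I*√60182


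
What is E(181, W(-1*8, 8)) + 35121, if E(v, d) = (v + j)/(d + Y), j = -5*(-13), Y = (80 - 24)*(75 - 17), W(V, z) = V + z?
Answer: 57036627/1624 ≈ 35121.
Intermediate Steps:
Y = 3248 (Y = 56*58 = 3248)
j = 65
E(v, d) = (65 + v)/(3248 + d) (E(v, d) = (v + 65)/(d + 3248) = (65 + v)/(3248 + d))
E(181, W(-1*8, 8)) + 35121 = (65 + 181)/(3248 + (-1*8 + 8)) + 35121 = 246/(3248 + (-8 + 8)) + 35121 = 246/(3248 + 0) + 35121 = 246/3248 + 35121 = (1/3248)*246 + 35121 = 123/1624 + 35121 = 57036627/1624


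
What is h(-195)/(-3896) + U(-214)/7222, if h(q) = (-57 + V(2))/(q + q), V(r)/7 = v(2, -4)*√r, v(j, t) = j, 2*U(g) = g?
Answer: -27165289/1828899280 + 7*√2/759720 ≈ -0.014840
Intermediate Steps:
U(g) = g/2
V(r) = 14*√r (V(r) = 7*(2*√r) = 14*√r)
h(q) = (-57 + 14*√2)/(2*q) (h(q) = (-57 + 14*√2)/(q + q) = (-57 + 14*√2)/((2*q)) = (-57 + 14*√2)*(1/(2*q)) = (-57 + 14*√2)/(2*q))
h(-195)/(-3896) + U(-214)/7222 = ((½)*(-57 + 14*√2)/(-195))/(-3896) + ((½)*(-214))/7222 = ((½)*(-1/195)*(-57 + 14*√2))*(-1/3896) - 107*1/7222 = (19/130 - 7*√2/195)*(-1/3896) - 107/7222 = (-19/506480 + 7*√2/759720) - 107/7222 = -27165289/1828899280 + 7*√2/759720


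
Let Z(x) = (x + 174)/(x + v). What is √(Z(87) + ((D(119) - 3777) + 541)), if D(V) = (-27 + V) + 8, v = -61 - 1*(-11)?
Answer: I*√4283527/37 ≈ 55.937*I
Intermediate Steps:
v = -50 (v = -61 + 11 = -50)
D(V) = -19 + V
Z(x) = (174 + x)/(-50 + x) (Z(x) = (x + 174)/(x - 50) = (174 + x)/(-50 + x))
√(Z(87) + ((D(119) - 3777) + 541)) = √((174 + 87)/(-50 + 87) + (((-19 + 119) - 3777) + 541)) = √(261/37 + ((100 - 3777) + 541)) = √((1/37)*261 + (-3677 + 541)) = √(261/37 - 3136) = √(-115771/37) = I*√4283527/37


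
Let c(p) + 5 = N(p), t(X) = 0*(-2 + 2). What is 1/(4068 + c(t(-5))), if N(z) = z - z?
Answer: 1/4063 ≈ 0.00024612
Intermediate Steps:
t(X) = 0 (t(X) = 0*0 = 0)
N(z) = 0
c(p) = -5 (c(p) = -5 + 0 = -5)
1/(4068 + c(t(-5))) = 1/(4068 - 5) = 1/4063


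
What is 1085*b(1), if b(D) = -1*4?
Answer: -4340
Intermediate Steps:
b(D) = -4
1085*b(1) = 1085*(-4) = -4340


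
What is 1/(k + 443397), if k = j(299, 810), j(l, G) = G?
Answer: 1/444207 ≈ 2.2512e-6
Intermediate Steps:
k = 810
1/(k + 443397) = 1/(810 + 443397) = 1/444207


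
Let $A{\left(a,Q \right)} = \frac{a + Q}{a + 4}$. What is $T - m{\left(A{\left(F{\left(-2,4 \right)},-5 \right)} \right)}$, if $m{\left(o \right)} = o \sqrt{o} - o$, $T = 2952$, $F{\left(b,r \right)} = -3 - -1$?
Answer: $\frac{5897}{2} + \frac{7 i \sqrt{14}}{4} \approx 2948.5 + 6.5479 i$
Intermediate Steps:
$F{\left(b,r \right)} = -2$ ($F{\left(b,r \right)} = -3 + 1 = -2$)
$A{\left(a,Q \right)} = \frac{Q + a}{4 + a}$
$m{\left(o \right)} = o^{\frac{3}{2}} - o$
$T - m{\left(A{\left(F{\left(-2,4 \right)},-5 \right)} \right)} = 2952 - \left(\left(\frac{-5 - 2}{4 - 2}\right)^{\frac{3}{2}} - \frac{-5 - 2}{4 - 2}\right) = 2952 - \left(\left(\frac{1}{2} \left(-7\right)\right)^{\frac{3}{2}} - \frac{1}{2} \left(-7\right)\right) = 2952 - \left(\left(- \frac{7}{2}\right)^{\frac{3}{2}} - - \frac{7}{2}\right) = 2952 - \left(- \frac{7 i \sqrt{14}}{4} + \frac{7}{2}\right) = 2952 - \left(\frac{7}{2} - \frac{7 i \sqrt{14}}{4}\right) = \frac{5897}{2} + \frac{7 i \sqrt{14}}{4}$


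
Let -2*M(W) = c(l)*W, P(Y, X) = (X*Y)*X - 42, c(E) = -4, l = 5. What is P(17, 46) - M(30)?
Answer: 35870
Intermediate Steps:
P(Y, X) = -42 + Y*X² (P(Y, X) = Y*X² - 42 = -42 + Y*X²)
M(W) = 2*W (M(W) = -(-2)*W = 2*W)
P(17, 46) - M(30) = (-42 + 17*46²) - 2*30 = (-42 + 17*2116) - 1*60 = (-42 + 35972) - 60 = 35930 - 60 = 35870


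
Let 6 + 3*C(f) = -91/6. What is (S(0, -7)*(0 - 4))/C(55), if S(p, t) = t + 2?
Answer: -360/127 ≈ -2.8346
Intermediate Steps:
C(f) = -127/18 (C(f) = -2 + (-91/6)/3 = -2 + (-91*⅙)/3 = -2 + (⅓)*(-91/6) = -2 - 91/18 = -127/18)
S(p, t) = 2 + t
(S(0, -7)*(0 - 4))/C(55) = ((2 - 7)*(0 - 4))/(-127/18) = -5*(-4)*(-18/127) = 20*(-18/127) = -360/127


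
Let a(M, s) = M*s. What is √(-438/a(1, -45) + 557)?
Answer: √127515/15 ≈ 23.806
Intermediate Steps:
√(-438/a(1, -45) + 557) = √(-438/(1*(-45)) + 557) = √(-438/(-45) + 557) = √(-438*(-1/45) + 557) = √(146/15 + 557) = √(8501/15) = √127515/15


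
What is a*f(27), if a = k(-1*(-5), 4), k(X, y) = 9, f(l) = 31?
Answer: 279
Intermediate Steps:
a = 9
a*f(27) = 9*31 = 279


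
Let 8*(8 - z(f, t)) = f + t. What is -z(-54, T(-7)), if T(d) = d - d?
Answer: -59/4 ≈ -14.750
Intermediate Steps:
T(d) = 0
z(f, t) = 8 - f/8 - t/8 (z(f, t) = 8 - (f + t)/8 = 8 + (-f/8 - t/8) = 8 - f/8 - t/8)
-z(-54, T(-7)) = -(8 - ⅛*(-54) - ⅛*0) = -(8 + 27/4 + 0) = -1*59/4 = -59/4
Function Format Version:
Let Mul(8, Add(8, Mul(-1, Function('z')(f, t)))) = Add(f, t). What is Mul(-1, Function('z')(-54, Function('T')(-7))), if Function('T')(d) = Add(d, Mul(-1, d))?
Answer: Rational(-59, 4) ≈ -14.750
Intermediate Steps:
Function('T')(d) = 0
Function('z')(f, t) = Add(8, Mul(Rational(-1, 8), f), Mul(Rational(-1, 8), t)) (Function('z')(f, t) = Add(8, Mul(Rational(-1, 8), Add(f, t))) = Add(8, Add(Mul(Rational(-1, 8), f), Mul(Rational(-1, 8), t))) = Add(8, Mul(Rational(-1, 8), f), Mul(Rational(-1, 8), t)))
Mul(-1, Function('z')(-54, Function('T')(-7))) = Mul(-1, Add(8, Mul(Rational(-1, 8), -54), Mul(Rational(-1, 8), 0))) = Mul(-1, Add(8, Rational(27, 4), 0)) = Mul(-1, Rational(59, 4)) = Rational(-59, 4)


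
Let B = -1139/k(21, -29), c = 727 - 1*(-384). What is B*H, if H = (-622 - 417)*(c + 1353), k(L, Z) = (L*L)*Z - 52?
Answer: -2915949344/12841 ≈ -2.2708e+5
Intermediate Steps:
c = 1111 (c = 727 + 384 = 1111)
k(L, Z) = -52 + Z*L² (k(L, Z) = L²*Z - 52 = Z*L² - 52 = -52 + Z*L²)
H = -2560096 (H = (-622 - 417)*(1111 + 1353) = -1039*2464 = -2560096)
B = 1139/12841 (B = -1139/(-52 - 29*21²) = -1139/(-52 - 29*441) = -1139/(-52 - 12789) = -1139/(-12841) = -1139*(-1/12841) = 1139/12841 ≈ 0.088700)
B*H = (1139/12841)*(-2560096) = -2915949344/12841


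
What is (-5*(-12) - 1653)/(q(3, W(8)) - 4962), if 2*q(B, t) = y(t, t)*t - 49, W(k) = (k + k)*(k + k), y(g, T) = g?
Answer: -1062/18521 ≈ -0.057340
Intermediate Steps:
W(k) = 4*k² (W(k) = (2*k)*(2*k) = 4*k²)
q(B, t) = -49/2 + t²/2 (q(B, t) = (t*t - 49)/2 = (t² - 49)/2 = (-49 + t²)/2 = -49/2 + t²/2)
(-5*(-12) - 1653)/(q(3, W(8)) - 4962) = (-5*(-12) - 1653)/((-49/2 + (4*8²)²/2) - 4962) = (60 - 1653)/((-49/2 + (4*64)²/2) - 4962) = -1593/((-49/2 + (½)*256²) - 4962) = -1593/((-49/2 + (½)*65536) - 4962) = -1593/((-49/2 + 32768) - 4962) = -1593/(65487/2 - 4962) = -1593/55563/2 = -1593*2/55563 = -1062/18521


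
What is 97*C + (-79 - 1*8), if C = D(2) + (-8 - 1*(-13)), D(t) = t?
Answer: 592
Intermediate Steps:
C = 7 (C = 2 + (-8 - 1*(-13)) = 2 + (-8 + 13) = 2 + 5 = 7)
97*C + (-79 - 1*8) = 97*7 + (-79 - 1*8) = 679 + (-79 - 8) = 679 - 87 = 592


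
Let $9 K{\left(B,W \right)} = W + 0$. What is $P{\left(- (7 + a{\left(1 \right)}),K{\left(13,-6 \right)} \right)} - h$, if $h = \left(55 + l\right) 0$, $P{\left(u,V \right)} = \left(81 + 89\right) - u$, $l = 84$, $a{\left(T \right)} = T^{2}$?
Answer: $178$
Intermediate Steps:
$K{\left(B,W \right)} = \frac{W}{9}$ ($K{\left(B,W \right)} = \frac{W + 0}{9} = \frac{W}{9}$)
$P{\left(u,V \right)} = 170 - u$
$h = 0$ ($h = \left(55 + 84\right) 0 = 139 \cdot 0 = 0$)
$P{\left(- (7 + a{\left(1 \right)}),K{\left(13,-6 \right)} \right)} - h = \left(170 - - (7 + 1^{2})\right) - 0 = \left(170 - - (7 + 1)\right) + 0 = \left(170 - \left(-1\right) 8\right) + 0 = \left(170 - -8\right) + 0 = \left(170 + 8\right) + 0 = 178 + 0 = 178$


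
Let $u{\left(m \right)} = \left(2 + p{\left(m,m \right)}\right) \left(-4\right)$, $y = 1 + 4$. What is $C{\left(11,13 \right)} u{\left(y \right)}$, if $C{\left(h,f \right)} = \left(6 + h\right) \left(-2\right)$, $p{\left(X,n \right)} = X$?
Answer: $952$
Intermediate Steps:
$C{\left(h,f \right)} = -12 - 2 h$
$y = 5$
$u{\left(m \right)} = -8 - 4 m$ ($u{\left(m \right)} = \left(2 + m\right) \left(-4\right) = -8 - 4 m$)
$C{\left(11,13 \right)} u{\left(y \right)} = \left(-12 - 22\right) \left(-8 - 20\right) = \left(-34\right) \left(-28\right) = 952$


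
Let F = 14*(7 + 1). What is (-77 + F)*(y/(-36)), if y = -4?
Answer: 35/9 ≈ 3.8889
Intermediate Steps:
F = 112 (F = 14*8 = 112)
(-77 + F)*(y/(-36)) = (-77 + 112)*(-4/(-36)) = 35*(-4*(-1/36)) = 35*(⅑) = 35/9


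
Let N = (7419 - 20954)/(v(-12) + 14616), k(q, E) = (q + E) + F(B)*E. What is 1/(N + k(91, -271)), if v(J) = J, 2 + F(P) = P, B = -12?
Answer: 14604/52765321 ≈ 0.00027677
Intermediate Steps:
F(P) = -2 + P
k(q, E) = q - 13*E (k(q, E) = (q + E) + (-2 - 12)*E = (E + q) - 14*E = q - 13*E)
N = -13535/14604 (N = (7419 - 20954)/(-12 + 14616) = -13535/14604 ≈ -0.92680)
1/(N + k(91, -271)) = 1/(-13535/14604 + (91 - 13*(-271))) = 1/(-13535/14604 + (91 + 3523)) = 1/(-13535/14604 + 3614) = 1/(52765321/14604) = 14604/52765321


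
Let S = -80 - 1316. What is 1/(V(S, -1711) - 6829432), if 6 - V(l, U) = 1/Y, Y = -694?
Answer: -694/4739621643 ≈ -1.4643e-7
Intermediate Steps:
S = -1396
V(l, U) = 4165/694 (V(l, U) = 6 - 1/(-694) = 6 - 1*(-1/694) = 6 + 1/694 = 4165/694)
1/(V(S, -1711) - 6829432) = 1/(4165/694 - 6829432) = 1/(-4739621643/694) = -694/4739621643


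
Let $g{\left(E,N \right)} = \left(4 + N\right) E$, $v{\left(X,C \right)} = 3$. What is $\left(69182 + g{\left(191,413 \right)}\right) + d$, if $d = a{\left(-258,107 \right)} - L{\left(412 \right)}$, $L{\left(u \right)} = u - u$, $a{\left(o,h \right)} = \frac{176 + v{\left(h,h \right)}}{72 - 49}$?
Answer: $\frac{3423246}{23} \approx 1.4884 \cdot 10^{5}$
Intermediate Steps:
$a{\left(o,h \right)} = \frac{179}{23}$ ($a{\left(o,h \right)} = \frac{176 + 3}{72 - 49} = \frac{179}{23}$)
$L{\left(u \right)} = 0$
$g{\left(E,N \right)} = E \left(4 + N\right)$
$d = \frac{179}{23}$ ($d = \frac{179}{23} - 0 = \frac{179}{23} + 0 = \frac{179}{23} \approx 7.7826$)
$\left(69182 + g{\left(191,413 \right)}\right) + d = \left(69182 + 191 \left(4 + 413\right)\right) + \frac{179}{23} = \left(69182 + 191 \cdot 417\right) + \frac{179}{23} = \left(69182 + 79647\right) + \frac{179}{23} = 148829 + \frac{179}{23} = \frac{3423246}{23}$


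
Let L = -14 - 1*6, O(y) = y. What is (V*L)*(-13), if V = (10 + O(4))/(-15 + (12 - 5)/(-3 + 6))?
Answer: -5460/19 ≈ -287.37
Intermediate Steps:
L = -20 (L = -14 - 6 = -20)
V = -21/19 (V = (10 + 4)/(-15 + (12 - 5)/(-3 + 6)) = 14/(-15 + 7/3) = 14/(-38/3) = 14*(-3/38) = -21/19 ≈ -1.1053)
(V*L)*(-13) = -21/19*(-20)*(-13) = (420/19)*(-13) = -5460/19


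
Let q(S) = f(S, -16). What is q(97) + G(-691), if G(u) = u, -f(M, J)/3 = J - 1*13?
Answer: -604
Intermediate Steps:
f(M, J) = 39 - 3*J (f(M, J) = -3*(J - 1*13) = -3*(J - 13) = -3*(-13 + J) = 39 - 3*J)
q(S) = 87 (q(S) = 39 - 3*(-16) = 39 + 48 = 87)
q(97) + G(-691) = 87 - 691 = -604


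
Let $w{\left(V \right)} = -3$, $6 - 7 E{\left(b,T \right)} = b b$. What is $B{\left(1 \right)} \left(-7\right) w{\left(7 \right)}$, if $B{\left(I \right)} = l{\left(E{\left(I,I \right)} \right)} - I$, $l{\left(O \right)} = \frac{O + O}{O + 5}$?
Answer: $- \frac{63}{4} \approx -15.75$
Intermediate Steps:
$E{\left(b,T \right)} = \frac{6}{7} - \frac{b^{2}}{7}$ ($E{\left(b,T \right)} = \frac{6}{7} - \frac{b b}{7} = \frac{6}{7} - \frac{b^{2}}{7}$)
$l{\left(O \right)} = \frac{2 O}{5 + O}$
$B{\left(I \right)} = - I + \frac{2 \left(\frac{6}{7} - \frac{I^{2}}{7}\right)}{\frac{41}{7} - \frac{I^{2}}{7}}$ ($B{\left(I \right)} = \frac{2 \left(\frac{6}{7} - \frac{I^{2}}{7}\right)}{5 - \left(- \frac{6}{7} + \frac{I^{2}}{7}\right)} - I = \frac{2 \left(\frac{6}{7} - \frac{I^{2}}{7}\right)}{\frac{41}{7} - \frac{I^{2}}{7}} - I = - I + \frac{2 \left(\frac{6}{7} - \frac{I^{2}}{7}\right)}{\frac{41}{7} - \frac{I^{2}}{7}}$)
$B{\left(1 \right)} \left(-7\right) w{\left(7 \right)} = \frac{-12 + 2 \cdot 1^{2} - 1 \left(-41 + 1^{2}\right)}{-41 + 1^{2}} \left(-7\right) \left(-3\right) = \frac{-12 + 2 \cdot 1 - 1 \left(-41 + 1\right)}{-41 + 1} \left(-7\right) \left(-3\right) = \frac{-12 + 2 - 1 \left(-40\right)}{-40} \left(-7\right) \left(-3\right) = - \frac{-12 + 2 + 40}{40} \left(-7\right) \left(-3\right) = \left(- \frac{1}{40}\right) 30 \left(-7\right) \left(-3\right) = \left(- \frac{3}{4}\right) \left(-7\right) \left(-3\right) = \frac{21}{4} \left(-3\right) = - \frac{63}{4}$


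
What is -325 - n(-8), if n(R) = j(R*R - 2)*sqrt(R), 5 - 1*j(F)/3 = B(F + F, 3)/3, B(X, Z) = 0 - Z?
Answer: -325 - 36*I*sqrt(2) ≈ -325.0 - 50.912*I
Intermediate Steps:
B(X, Z) = -Z
j(F) = 18 (j(F) = 15 - 3*(-1*3)/3 = 15 - (-9)/3 = 15 - 3*(-1) = 15 + 3 = 18)
n(R) = 18*sqrt(R)
-325 - n(-8) = -325 - 18*sqrt(-8) = -325 - 18*2*I*sqrt(2) = -325 - 36*I*sqrt(2)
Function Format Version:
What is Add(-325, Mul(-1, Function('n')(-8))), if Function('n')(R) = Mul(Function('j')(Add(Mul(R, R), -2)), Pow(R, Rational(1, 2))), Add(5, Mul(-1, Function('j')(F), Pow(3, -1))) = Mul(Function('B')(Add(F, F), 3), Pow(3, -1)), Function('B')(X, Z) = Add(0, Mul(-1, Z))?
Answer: Add(-325, Mul(-36, I, Pow(2, Rational(1, 2)))) ≈ Add(-325.00, Mul(-50.912, I))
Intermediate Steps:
Function('B')(X, Z) = Mul(-1, Z)
Function('j')(F) = 18 (Function('j')(F) = Add(15, Mul(-3, Mul(Mul(-1, 3), Pow(3, -1)))) = Add(15, Mul(-3, Mul(-3, Rational(1, 3)))) = Add(15, Mul(-3, -1)) = Add(15, 3) = 18)
Function('n')(R) = Mul(18, Pow(R, Rational(1, 2)))
Add(-325, Mul(-1, Function('n')(-8))) = Add(-325, Mul(-1, Mul(18, Pow(-8, Rational(1, 2))))) = Add(-325, Mul(-1, Mul(18, Mul(2, I, Pow(2, Rational(1, 2)))))) = Add(-325, Mul(-1, Mul(36, I, Pow(2, Rational(1, 2))))) = Add(-325, Mul(-36, I, Pow(2, Rational(1, 2))))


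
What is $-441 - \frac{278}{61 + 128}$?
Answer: $- \frac{83627}{189} \approx -442.47$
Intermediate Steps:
$-441 - \frac{278}{61 + 128} = -441 - \frac{278}{189} = - \frac{83627}{189}$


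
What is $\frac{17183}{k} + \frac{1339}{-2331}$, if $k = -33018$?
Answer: $- \frac{28088225}{25654986} \approx -1.0948$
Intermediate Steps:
$\frac{17183}{k} + \frac{1339}{-2331} = \frac{17183}{-33018} + \frac{1339}{-2331} = 17183 \left(- \frac{1}{33018}\right) + 1339 \left(- \frac{1}{2331}\right) = - \frac{17183}{33018} - \frac{1339}{2331} = - \frac{28088225}{25654986}$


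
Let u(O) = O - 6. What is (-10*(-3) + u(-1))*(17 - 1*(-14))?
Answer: 713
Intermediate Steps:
u(O) = -6 + O
(-10*(-3) + u(-1))*(17 - 1*(-14)) = (-10*(-3) + (-6 - 1))*(17 - 1*(-14)) = (30 - 7)*(17 + 14) = 23*31 = 713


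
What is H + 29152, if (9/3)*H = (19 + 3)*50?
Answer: 88556/3 ≈ 29519.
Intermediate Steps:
H = 1100/3 (H = ((19 + 3)*50)/3 = (22*50)/3 = (⅓)*1100 = 1100/3 ≈ 366.67)
H + 29152 = 1100/3 + 29152 = 88556/3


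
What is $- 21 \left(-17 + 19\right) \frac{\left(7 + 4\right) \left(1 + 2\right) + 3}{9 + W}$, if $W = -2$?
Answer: $-216$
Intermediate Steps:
$- 21 \left(-17 + 19\right) \frac{\left(7 + 4\right) \left(1 + 2\right) + 3}{9 + W} = - 21 \left(-17 + 19\right) \frac{\left(7 + 4\right) \left(1 + 2\right) + 3}{9 - 2} = \left(-21\right) 2 \frac{11 \cdot 3 + 3}{7} = - 42 \left(33 + 3\right) \frac{1}{7} = - 42 \cdot 36 \cdot \frac{1}{7} = \left(-42\right) \frac{36}{7} = -216$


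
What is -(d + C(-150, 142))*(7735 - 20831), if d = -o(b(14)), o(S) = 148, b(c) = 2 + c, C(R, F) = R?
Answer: -3902608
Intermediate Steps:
d = -148 (d = -1*148 = -148)
-(d + C(-150, 142))*(7735 - 20831) = -(-148 - 150)*(7735 - 20831) = -(-298)*(-13096) = -1*3902608 = -3902608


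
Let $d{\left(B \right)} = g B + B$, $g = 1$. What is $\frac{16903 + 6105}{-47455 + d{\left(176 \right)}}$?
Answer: $- \frac{23008}{47103} \approx -0.48846$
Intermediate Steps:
$d{\left(B \right)} = 2 B$ ($d{\left(B \right)} = 1 B + B = B + B = 2 B$)
$\frac{16903 + 6105}{-47455 + d{\left(176 \right)}} = \frac{16903 + 6105}{-47455 + 2 \cdot 176} = \frac{23008}{-47455 + 352} = \frac{23008}{-47103} = 23008 \left(- \frac{1}{47103}\right) = - \frac{23008}{47103}$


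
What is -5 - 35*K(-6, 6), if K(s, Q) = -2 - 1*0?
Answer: 65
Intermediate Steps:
K(s, Q) = -2 (K(s, Q) = -2 + 0 = -2)
-5 - 35*K(-6, 6) = -5 - 35*(-2) = -5 + 70 = 65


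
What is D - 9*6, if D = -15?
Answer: -69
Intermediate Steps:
D - 9*6 = -15 - 9*6 = -15 - 54 = -69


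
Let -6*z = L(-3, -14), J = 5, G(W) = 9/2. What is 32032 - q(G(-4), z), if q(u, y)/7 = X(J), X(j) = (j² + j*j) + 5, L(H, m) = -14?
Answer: 31647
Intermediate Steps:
G(W) = 9/2 (G(W) = 9*(½) = 9/2)
z = 7/3 (z = -⅙*(-14) = 7/3 ≈ 2.3333)
X(j) = 5 + 2*j² (X(j) = (j² + j²) + 5 = 2*j² + 5 = 5 + 2*j²)
q(u, y) = 385 (q(u, y) = 7*(5 + 2*5²) = 7*(5 + 2*25) = 7*(5 + 50) = 7*55 = 385)
32032 - q(G(-4), z) = 32032 - 1*385 = 32032 - 385 = 31647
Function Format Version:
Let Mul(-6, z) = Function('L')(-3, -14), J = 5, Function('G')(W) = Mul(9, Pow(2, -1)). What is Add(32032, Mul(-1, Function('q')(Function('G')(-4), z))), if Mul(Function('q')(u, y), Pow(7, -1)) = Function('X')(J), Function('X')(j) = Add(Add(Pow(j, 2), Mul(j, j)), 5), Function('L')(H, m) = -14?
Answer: 31647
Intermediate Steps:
Function('G')(W) = Rational(9, 2) (Function('G')(W) = Mul(9, Rational(1, 2)) = Rational(9, 2))
z = Rational(7, 3) (z = Mul(Rational(-1, 6), -14) = Rational(7, 3) ≈ 2.3333)
Function('X')(j) = Add(5, Mul(2, Pow(j, 2))) (Function('X')(j) = Add(Add(Pow(j, 2), Pow(j, 2)), 5) = Add(Mul(2, Pow(j, 2)), 5) = Add(5, Mul(2, Pow(j, 2))))
Function('q')(u, y) = 385 (Function('q')(u, y) = Mul(7, Add(5, Mul(2, Pow(5, 2)))) = Mul(7, Add(5, Mul(2, 25))) = Mul(7, Add(5, 50)) = Mul(7, 55) = 385)
Add(32032, Mul(-1, Function('q')(Function('G')(-4), z))) = Add(32032, Mul(-1, 385)) = Add(32032, -385) = 31647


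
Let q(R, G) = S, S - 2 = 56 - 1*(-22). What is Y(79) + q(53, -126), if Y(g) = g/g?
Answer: 81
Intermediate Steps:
S = 80 (S = 2 + (56 - 1*(-22)) = 2 + (56 + 22) = 2 + 78 = 80)
q(R, G) = 80
Y(g) = 1
Y(79) + q(53, -126) = 1 + 80 = 81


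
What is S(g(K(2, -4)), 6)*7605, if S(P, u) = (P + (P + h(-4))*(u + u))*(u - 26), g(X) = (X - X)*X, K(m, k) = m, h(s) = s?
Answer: 7300800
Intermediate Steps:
g(X) = 0 (g(X) = 0*X = 0)
S(P, u) = (-26 + u)*(P + 2*u*(-4 + P)) (S(P, u) = (P + (P - 4)*(u + u))*(u - 26) = (P + (-4 + P)*(2*u))*(-26 + u) = (P + 2*u*(-4 + P))*(-26 + u) = (-26 + u)*(P + 2*u*(-4 + P)))
S(g(K(2, -4)), 6)*7605 = (-26*0 - 8*6² + 208*6 - 51*0*6 + 2*0*6²)*7605 = (0 - 8*36 + 1248 + 0 + 2*0*36)*7605 = (0 - 288 + 1248 + 0 + 0)*7605 = 960*7605 = 7300800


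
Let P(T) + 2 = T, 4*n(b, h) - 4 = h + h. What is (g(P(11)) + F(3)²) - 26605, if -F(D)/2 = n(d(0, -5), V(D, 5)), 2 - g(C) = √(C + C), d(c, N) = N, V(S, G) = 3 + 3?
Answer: -26539 - 3*√2 ≈ -26543.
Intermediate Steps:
V(S, G) = 6
n(b, h) = 1 + h/2 (n(b, h) = 1 + (h + h)/4 = 1 + (2*h)/4 = 1 + h/2)
P(T) = -2 + T
g(C) = 2 - √2*√C (g(C) = 2 - √(C + C) = 2 - √(2*C) = 2 - √2*√C)
F(D) = -8 (F(D) = -2*(1 + (½)*6) = -2*(1 + 3) = -2*4 = -8)
(g(P(11)) + F(3)²) - 26605 = ((2 - √2*√(-2 + 11)) + (-8)²) - 26605 = ((2 - √2*√9) + 64) - 26605 = ((2 - 1*√2*3) + 64) - 26605 = ((2 - 3*√2) + 64) - 26605 = (66 - 3*√2) - 26605 = -26539 - 3*√2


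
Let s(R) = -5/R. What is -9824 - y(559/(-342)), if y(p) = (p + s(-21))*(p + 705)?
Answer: -7239218359/818748 ≈ -8841.8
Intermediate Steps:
y(p) = (705 + p)*(5/21 + p) (y(p) = (p - 5/(-21))*(p + 705) = (p - 5*(-1/21))*(705 + p) = (p + 5/21)*(705 + p) = (5/21 + p)*(705 + p) = (705 + p)*(5/21 + p))
-9824 - y(559/(-342)) = -9824 - (1175/7 + (559/(-342))² + 14810*(559/(-342))/21) = -9824 - (1175/7 + (559*(-1/342))² + 14810*(559*(-1/342))/21) = -9824 - (1175/7 + (-559/342)² + (14810/21)*(-559/342)) = -9824 - (1175/7 + 312481/116964 - 4139395/3591) = -9824 - 1*(-804161993/818748) = -9824 + 804161993/818748 = -7239218359/818748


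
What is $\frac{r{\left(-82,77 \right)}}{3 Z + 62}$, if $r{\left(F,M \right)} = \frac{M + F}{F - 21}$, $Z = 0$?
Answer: $\frac{5}{6386} \approx 0.00078296$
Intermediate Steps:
$r{\left(F,M \right)} = \frac{F + M}{-21 + F}$
$\frac{r{\left(-82,77 \right)}}{3 Z + 62} = \frac{\frac{1}{-21 - 82} \left(-82 + 77\right)}{3 \cdot 0 + 62} = \frac{\frac{1}{-103} \left(-5\right)}{0 + 62} = \frac{\left(- \frac{1}{103}\right) \left(-5\right)}{62} = \frac{5}{103} \cdot \frac{1}{62} = \frac{5}{6386}$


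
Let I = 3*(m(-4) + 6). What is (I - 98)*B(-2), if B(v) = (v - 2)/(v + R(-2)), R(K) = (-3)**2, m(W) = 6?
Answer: 248/7 ≈ 35.429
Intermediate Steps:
R(K) = 9
B(v) = (-2 + v)/(9 + v) (B(v) = (v - 2)/(v + 9) = (-2 + v)/(9 + v))
I = 36 (I = 3*(6 + 6) = 3*12 = 36)
(I - 98)*B(-2) = (36 - 98)*((-2 - 2)/(9 - 2)) = -62*(-4)/7 = -62*(-4/7) = 248/7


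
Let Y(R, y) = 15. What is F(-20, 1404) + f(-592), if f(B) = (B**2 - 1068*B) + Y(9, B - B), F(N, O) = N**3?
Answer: 974735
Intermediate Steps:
f(B) = 15 + B**2 - 1068*B (f(B) = (B**2 - 1068*B) + 15 = 15 + B**2 - 1068*B)
F(-20, 1404) + f(-592) = (-20)**3 + (15 + (-592)**2 - 1068*(-592)) = -8000 + (15 + 350464 + 632256) = -8000 + 982735 = 974735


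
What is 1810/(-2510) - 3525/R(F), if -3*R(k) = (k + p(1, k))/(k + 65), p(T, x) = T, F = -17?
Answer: -7963156/251 ≈ -31726.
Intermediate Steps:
R(k) = -(1 + k)/(3*(65 + k)) (R(k) = -(k + 1)/(3*(k + 65)) = -(1 + k)/(3*(65 + k)))
1810/(-2510) - 3525/R(F) = 1810/(-2510) - 3525*3*(65 - 17)/(-1 - 1*(-17)) = 1810*(-1/2510) - 3525*144/(-1 + 17) = -181/251 - 3525/((⅓)*(1/48)*16) = -181/251 - 3525/⅑ = -181/251 - 3525*9 = -181/251 - 31725 = -7963156/251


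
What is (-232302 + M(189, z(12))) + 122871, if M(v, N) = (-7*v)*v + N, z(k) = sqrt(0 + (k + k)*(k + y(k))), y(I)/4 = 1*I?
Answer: -359478 + 12*sqrt(10) ≈ -3.5944e+5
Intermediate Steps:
y(I) = 4*I (y(I) = 4*(1*I) = 4*I)
z(k) = sqrt(10)*sqrt(k**2) (z(k) = sqrt(0 + (k + k)*(k + 4*k)) = sqrt(0 + (2*k)*(5*k)) = sqrt(0 + 10*k**2) = sqrt(10*k**2) = sqrt(10)*sqrt(k**2))
M(v, N) = N - 7*v**2 (M(v, N) = -7*v**2 + N = N - 7*v**2)
(-232302 + M(189, z(12))) + 122871 = (-232302 + (sqrt(10)*sqrt(12**2) - 7*189**2)) + 122871 = (-232302 + (sqrt(10)*sqrt(144) - 7*35721)) + 122871 = (-232302 + (sqrt(10)*12 - 250047)) + 122871 = (-232302 + (12*sqrt(10) - 250047)) + 122871 = (-232302 + (-250047 + 12*sqrt(10))) + 122871 = (-482349 + 12*sqrt(10)) + 122871 = -359478 + 12*sqrt(10)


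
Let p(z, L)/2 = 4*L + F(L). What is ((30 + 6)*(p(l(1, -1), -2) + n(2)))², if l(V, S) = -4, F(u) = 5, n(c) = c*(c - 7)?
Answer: 331776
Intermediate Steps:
n(c) = c*(-7 + c)
p(z, L) = 10 + 8*L (p(z, L) = 2*(4*L + 5) = 2*(5 + 4*L) = 10 + 8*L)
((30 + 6)*(p(l(1, -1), -2) + n(2)))² = ((30 + 6)*((10 + 8*(-2)) + 2*(-7 + 2)))² = (36*((10 - 16) + 2*(-5)))² = (36*(-6 - 10))² = (36*(-16))² = (-576)² = 331776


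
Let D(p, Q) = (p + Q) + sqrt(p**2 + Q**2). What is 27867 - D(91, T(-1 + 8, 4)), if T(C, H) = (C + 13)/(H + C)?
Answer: 305516/11 - sqrt(1002401)/11 ≈ 27683.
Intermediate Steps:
T(C, H) = (13 + C)/(C + H)
D(p, Q) = Q + p + sqrt(Q**2 + p**2) (D(p, Q) = (Q + p) + sqrt(Q**2 + p**2) = Q + p + sqrt(Q**2 + p**2))
27867 - D(91, T(-1 + 8, 4)) = 27867 - ((13 + (-1 + 8))/((-1 + 8) + 4) + 91 + sqrt(((13 + (-1 + 8))/((-1 + 8) + 4))**2 + 91**2)) = 27867 - ((13 + 7)/(7 + 4) + 91 + sqrt(((13 + 7)/(7 + 4))**2 + 8281)) = 27867 - (20/11 + 91 + sqrt((20/11)**2 + 8281)) = 27867 - (20/11 + 91 + sqrt(400/121 + 8281)) = 27867 - (20/11 + 91 + sqrt(1002401/121)) = 27867 - (20/11 + 91 + sqrt(1002401)/11) = 27867 - (1021/11 + sqrt(1002401)/11) = 27867 + (-1021/11 - sqrt(1002401)/11) = 305516/11 - sqrt(1002401)/11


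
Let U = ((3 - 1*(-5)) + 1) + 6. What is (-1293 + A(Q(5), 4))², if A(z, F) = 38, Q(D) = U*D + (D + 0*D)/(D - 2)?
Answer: 1575025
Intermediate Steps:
U = 15 (U = ((3 + 5) + 1) + 6 = (8 + 1) + 6 = 9 + 6 = 15)
Q(D) = 15*D + D/(-2 + D) (Q(D) = 15*D + (D + 0*D)/(D - 2) = 15*D + (D + 0)/(-2 + D) = 15*D + D/(-2 + D))
(-1293 + A(Q(5), 4))² = (-1293 + 38)² = (-1255)² = 1575025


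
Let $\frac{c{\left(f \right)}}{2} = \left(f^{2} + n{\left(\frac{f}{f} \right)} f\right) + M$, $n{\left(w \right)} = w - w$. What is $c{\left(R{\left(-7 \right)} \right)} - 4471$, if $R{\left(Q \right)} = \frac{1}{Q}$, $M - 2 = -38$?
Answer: $- \frac{222605}{49} \approx -4543.0$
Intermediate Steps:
$M = -36$ ($M = 2 - 38 = -36$)
$n{\left(w \right)} = 0$
$c{\left(f \right)} = -72 + 2 f^{2}$ ($c{\left(f \right)} = 2 \left(\left(f^{2} + 0 f\right) - 36\right) = 2 \left(\left(f^{2} + 0\right) - 36\right) = 2 \left(f^{2} - 36\right) = 2 \left(-36 + f^{2}\right) = -72 + 2 f^{2}$)
$c{\left(R{\left(-7 \right)} \right)} - 4471 = \left(-72 + 2 \left(\frac{1}{-7}\right)^{2}\right) - 4471 = \left(-72 + 2 \left(- \frac{1}{7}\right)^{2}\right) - 4471 = \left(-72 + 2 \cdot \frac{1}{49}\right) - 4471 = \left(-72 + \frac{2}{49}\right) - 4471 = - \frac{3526}{49} - 4471 = - \frac{222605}{49}$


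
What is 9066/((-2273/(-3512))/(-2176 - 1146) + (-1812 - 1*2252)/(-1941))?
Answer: 205303042495584/47409723403 ≈ 4330.4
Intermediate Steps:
9066/((-2273/(-3512))/(-2176 - 1146) + (-1812 - 1*2252)/(-1941)) = 9066/(-2273*(-1/3512)/(-3322) + (-1812 - 2252)*(-1/1941)) = 9066/((2273/3512)*(-1/3322) - 4064*(-1/1941)) = 9066/(-2273/11666864 + 4064/1941) = 9066/(47409723403/22645383024) = 9066*(22645383024/47409723403) = 205303042495584/47409723403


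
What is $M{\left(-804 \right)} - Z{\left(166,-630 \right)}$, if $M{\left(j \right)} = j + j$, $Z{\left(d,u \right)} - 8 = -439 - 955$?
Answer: $-222$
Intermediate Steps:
$Z{\left(d,u \right)} = -1386$ ($Z{\left(d,u \right)} = 8 - 1394 = -1386$)
$M{\left(j \right)} = 2 j$
$M{\left(-804 \right)} - Z{\left(166,-630 \right)} = 2 \left(-804\right) - -1386 = -1608 + 1386 = -222$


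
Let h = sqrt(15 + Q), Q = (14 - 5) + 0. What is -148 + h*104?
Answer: -148 + 208*sqrt(6) ≈ 361.49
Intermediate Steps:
Q = 9 (Q = 9 + 0 = 9)
h = 2*sqrt(6) (h = sqrt(15 + 9) = sqrt(24) = 2*sqrt(6) ≈ 4.8990)
-148 + h*104 = -148 + (2*sqrt(6))*104 = -148 + 208*sqrt(6)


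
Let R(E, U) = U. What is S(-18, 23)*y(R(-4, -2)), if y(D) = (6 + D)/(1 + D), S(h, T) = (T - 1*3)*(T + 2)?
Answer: -2000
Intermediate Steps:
S(h, T) = (-3 + T)*(2 + T) (S(h, T) = (T - 3)*(2 + T) = (-3 + T)*(2 + T))
y(D) = (6 + D)/(1 + D)
S(-18, 23)*y(R(-4, -2)) = (-6 + 23**2 - 1*23)*((6 - 2)/(1 - 2)) = (-6 + 529 - 23)*(4/(-1)) = 500*(-1*4) = 500*(-4) = -2000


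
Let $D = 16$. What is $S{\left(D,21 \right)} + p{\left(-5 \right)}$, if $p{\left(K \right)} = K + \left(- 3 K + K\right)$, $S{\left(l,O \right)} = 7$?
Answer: $12$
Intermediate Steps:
$p{\left(K \right)} = - K$ ($p{\left(K \right)} = K - 2 K = - K$)
$S{\left(D,21 \right)} + p{\left(-5 \right)} = 7 - -5 = 7 + 5 = 12$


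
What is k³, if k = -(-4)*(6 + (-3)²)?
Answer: 216000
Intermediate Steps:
k = 60 (k = -(-4)*(6 + 9) = -(-4)*15 = -1*(-60) = 60)
k³ = 60³ = 216000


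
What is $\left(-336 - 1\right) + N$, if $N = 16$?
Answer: $-321$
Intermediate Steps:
$\left(-336 - 1\right) + N = \left(-336 - 1\right) + 16 = -337 + 16 = -321$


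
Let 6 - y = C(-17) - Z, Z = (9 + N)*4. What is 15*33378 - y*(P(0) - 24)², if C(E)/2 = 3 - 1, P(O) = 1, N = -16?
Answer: 514424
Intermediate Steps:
C(E) = 4 (C(E) = 2*(3 - 1) = 2*2 = 4)
Z = -28 (Z = (9 - 16)*4 = -7*4 = -28)
y = -26 (y = 6 - (4 - 1*(-28)) = 6 - (4 + 28) = 6 - 1*32 = 6 - 32 = -26)
15*33378 - y*(P(0) - 24)² = 15*33378 - (-26)*(1 - 24)² = 500670 - (-26)*(-23)² = 500670 - (-26)*529 = 500670 - 1*(-13754) = 500670 + 13754 = 514424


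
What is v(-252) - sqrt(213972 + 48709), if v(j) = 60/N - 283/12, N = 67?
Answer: -18241/804 - sqrt(262681) ≈ -535.21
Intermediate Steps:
v(j) = -18241/804 (v(j) = 60/67 - 283/12 = -18241/804)
v(-252) - sqrt(213972 + 48709) = -18241/804 - sqrt(213972 + 48709) = -18241/804 - sqrt(262681)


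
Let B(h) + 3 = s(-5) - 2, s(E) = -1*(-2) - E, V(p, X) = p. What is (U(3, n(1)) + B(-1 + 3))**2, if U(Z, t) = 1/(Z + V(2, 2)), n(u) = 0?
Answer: 121/25 ≈ 4.8400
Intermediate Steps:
s(E) = 2 - E
U(Z, t) = 1/(2 + Z) (U(Z, t) = 1/(Z + 2) = 1/(2 + Z))
B(h) = 2 (B(h) = -3 + ((2 - 1*(-5)) - 2) = -3 + ((2 + 5) - 2) = -3 + (7 - 2) = -3 + 5 = 2)
(U(3, n(1)) + B(-1 + 3))**2 = (1/(2 + 3) + 2)**2 = (1/5 + 2)**2 = (11/5)**2 = 121/25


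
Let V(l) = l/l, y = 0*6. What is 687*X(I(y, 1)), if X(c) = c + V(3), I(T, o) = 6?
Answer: 4809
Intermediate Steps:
y = 0
V(l) = 1
X(c) = 1 + c (X(c) = c + 1 = 1 + c)
687*X(I(y, 1)) = 687*(1 + 6) = 687*7 = 4809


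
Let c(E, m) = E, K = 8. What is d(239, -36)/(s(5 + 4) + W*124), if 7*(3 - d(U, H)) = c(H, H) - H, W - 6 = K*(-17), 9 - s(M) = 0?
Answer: -3/16111 ≈ -0.00018621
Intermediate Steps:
s(M) = 9 (s(M) = 9 - 1*0 = 9 + 0 = 9)
W = -130 (W = 6 + 8*(-17) = 6 - 136 = -130)
d(U, H) = 3 (d(U, H) = 3 - (H - H)/7 = 3 - ⅐*0 = 3 + 0 = 3)
d(239, -36)/(s(5 + 4) + W*124) = 3/(9 - 130*124) = 3/(9 - 16120) = 3/(-16111) = 3*(-1/16111) = -3/16111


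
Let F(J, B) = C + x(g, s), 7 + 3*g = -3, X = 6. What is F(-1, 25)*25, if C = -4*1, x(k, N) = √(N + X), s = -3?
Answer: -100 + 25*√3 ≈ -56.699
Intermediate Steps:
g = -10/3 (g = -7/3 + (⅓)*(-3) = -7/3 - 1 = -10/3 ≈ -3.3333)
x(k, N) = √(6 + N) (x(k, N) = √(N + 6) = √(6 + N))
C = -4
F(J, B) = -4 + √3 (F(J, B) = -4 + √(6 - 3) = -4 + √3)
F(-1, 25)*25 = (-4 + √3)*25 = -100 + 25*√3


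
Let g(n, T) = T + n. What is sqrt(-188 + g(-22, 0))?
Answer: I*sqrt(210) ≈ 14.491*I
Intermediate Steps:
sqrt(-188 + g(-22, 0)) = sqrt(-188 + (0 - 22)) = sqrt(-188 - 22) = sqrt(-210) = I*sqrt(210)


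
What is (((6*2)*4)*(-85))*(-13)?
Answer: 53040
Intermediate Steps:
(((6*2)*4)*(-85))*(-13) = ((12*4)*(-85))*(-13) = (48*(-85))*(-13) = -4080*(-13) = 53040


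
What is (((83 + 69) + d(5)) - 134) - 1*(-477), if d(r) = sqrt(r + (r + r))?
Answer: 495 + sqrt(15) ≈ 498.87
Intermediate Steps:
d(r) = sqrt(3)*sqrt(r) (d(r) = sqrt(r + 2*r) = sqrt(3*r) = sqrt(3)*sqrt(r))
(((83 + 69) + d(5)) - 134) - 1*(-477) = (((83 + 69) + sqrt(3)*sqrt(5)) - 134) - 1*(-477) = ((152 + sqrt(15)) - 134) + 477 = (18 + sqrt(15)) + 477 = 495 + sqrt(15)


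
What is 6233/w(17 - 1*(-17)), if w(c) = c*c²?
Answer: 6233/39304 ≈ 0.15858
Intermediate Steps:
w(c) = c³
6233/w(17 - 1*(-17)) = 6233/((17 - 1*(-17))³) = 6233/((17 + 17)³) = 6233/(34³) = 6233/39304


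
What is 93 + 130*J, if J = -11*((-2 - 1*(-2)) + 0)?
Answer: 93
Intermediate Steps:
J = 0 (J = -11*((-2 + 2) + 0) = -11*(0 + 0) = -11*0 = 0)
93 + 130*J = 93 + 130*0 = 93 + 0 = 93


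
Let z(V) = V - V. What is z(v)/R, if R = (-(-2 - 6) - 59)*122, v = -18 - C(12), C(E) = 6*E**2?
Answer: 0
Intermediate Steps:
v = -882 (v = -18 - 6*12**2 = -18 - 6*144 = -18 - 1*864 = -18 - 864 = -882)
z(V) = 0
R = -6222 (R = (-1*(-8) - 59)*122 = (8 - 59)*122 = -51*122 = -6222)
z(v)/R = 0/(-6222) = 0*(-1/6222) = 0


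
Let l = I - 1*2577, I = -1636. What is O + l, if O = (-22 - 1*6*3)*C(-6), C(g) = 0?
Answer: -4213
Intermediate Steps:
O = 0 (O = (-22 - 1*6*3)*0 = (-22 - 6*3)*0 = (-22 - 18)*0 = -40*0 = 0)
l = -4213 (l = -1636 - 1*2577 = -1636 - 2577 = -4213)
O + l = 0 - 4213 = -4213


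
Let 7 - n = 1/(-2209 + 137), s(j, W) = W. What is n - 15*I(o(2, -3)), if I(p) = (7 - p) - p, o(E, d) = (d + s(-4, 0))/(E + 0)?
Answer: -296295/2072 ≈ -143.00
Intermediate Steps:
o(E, d) = d/E (o(E, d) = (d + 0)/(E + 0) = d/E)
I(p) = 7 - 2*p
n = 14505/2072 (n = 7 - 1/(-2209 + 137) = 7 - 1/(-2072) = 7 - 1*(-1/2072) = 7 + 1/2072 = 14505/2072 ≈ 7.0005)
n - 15*I(o(2, -3)) = 14505/2072 - 15*(7 - (-6)/2) = 14505/2072 - 15*(7 - 2*(-3/2)) = 14505/2072 - 15*(7 + 3) = 14505/2072 - 15*10 = 14505/2072 - 1*150 = 14505/2072 - 150 = -296295/2072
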